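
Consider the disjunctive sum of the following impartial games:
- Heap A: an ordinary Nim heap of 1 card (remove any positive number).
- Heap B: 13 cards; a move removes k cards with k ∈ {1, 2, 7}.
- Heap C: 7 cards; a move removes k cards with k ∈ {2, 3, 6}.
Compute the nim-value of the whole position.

Heap A is a plain Nim heap of size 1, so its Grundy value is 1.
Build the Grundy sequence for heap B with g(k) = mex{g(k−s) : s ∈ {1, 2, 7}, s ≤ k}:
g(0) = mex{} = 0
g(1) = mex{0} = 1
g(2) = mex{0,1} = 2
g(3) = mex{1,2} = 0
g(4) = mex{0,2} = 1
g(5) = mex{0,1} = 2
g(6) = mex{1,2} = 0
g(7) = mex{0,2} = 1
g(8) = mex{0,1} = 2
g(9) = mex{1,2} = 0
g(10) = mex{0,2} = 1
g(11) = mex{0,1} = 2
g(12) = mex{1,2} = 0
g(13) = mex{0,2} = 1
So g(13) = 1.
For heap C, compute g(0), g(1), … with moves {2, 3, 6}:
k:     0  1  2  3  4  5  6  7
g(k):  0  0  1  1  2  0  3  1
So g(7) = 1.
By the Sprague-Grundy theorem, the Grundy value of a sum of independent games is the XOR of the component values.
Combined value = 1 ⊕ 1 ⊕ 1 = 1.

1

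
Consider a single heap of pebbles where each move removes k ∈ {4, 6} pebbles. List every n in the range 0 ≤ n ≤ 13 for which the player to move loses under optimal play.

Grundy values for subtraction set {4, 6}:
g(0) = mex{} = 0
g(1) = mex{} = 0
g(2) = mex{} = 0
g(3) = mex{} = 0
g(4) = mex{0} = 1
g(5) = mex{0} = 1
g(6) = mex{0} = 1
g(7) = mex{0} = 1
g(8) = mex{0,1} = 2
g(9) = mex{0,1} = 2
g(10) = mex{1} = 0
g(11) = mex{1} = 0
g(12) = mex{1,2} = 0
g(13) = mex{1,2} = 0
The P-positions (g = 0) in 0..13 are 0, 1, 2, 3, 10, 11, 12, 13.

0, 1, 2, 3, 10, 11, 12, 13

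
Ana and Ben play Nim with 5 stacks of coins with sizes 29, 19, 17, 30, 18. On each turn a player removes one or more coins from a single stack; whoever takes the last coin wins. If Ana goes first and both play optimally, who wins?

Ana wins

Compute the nim-sum pairwise:
29 ^ 19 = 14
14 ^ 17 = 31
31 ^ 30 = 1
1 ^ 18 = 19
The nim-sum is 19 ≠ 0, so this is an N-position: the player to move can win; Ana has a winning move.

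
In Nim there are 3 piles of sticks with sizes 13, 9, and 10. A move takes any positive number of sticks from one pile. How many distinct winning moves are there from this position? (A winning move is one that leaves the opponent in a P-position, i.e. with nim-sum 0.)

Compute the nim-sum pairwise:
13 ⊕ 9 = 4
4 ⊕ 10 = 14
The overall nim-sum is X = 14. A pile of size p has a winning move iff p XOR X < p (reduce it to p XOR X).
  13: 13 XOR 14 = 3 < 13 — winning move (to 3).
  9: 9 XOR 14 = 7 < 9 — winning move (to 7).
  10: 10 XOR 14 = 4 < 10 — winning move (to 4).
That gives 3 winning moves.

3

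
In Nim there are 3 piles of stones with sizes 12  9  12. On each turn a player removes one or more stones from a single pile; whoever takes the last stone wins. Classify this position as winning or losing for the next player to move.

Winning position

Write each in binary and XOR column by column:
  1100  (12)
  1001  (9)
  1100  (12)
  ----
  1001  (9)
The nim-sum is 9 ≠ 0, so this is an N-position: the player to move can win.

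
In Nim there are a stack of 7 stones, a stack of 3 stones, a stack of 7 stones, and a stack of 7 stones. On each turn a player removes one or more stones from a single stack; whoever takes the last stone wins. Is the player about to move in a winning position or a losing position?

Write each in binary and XOR column by column:
  111  (7)
  011  (3)
  111  (7)
  111  (7)
  ---
  100  (4)
The nim-sum is 4 ≠ 0, so this is an N-position: the player to move can win.

Winning position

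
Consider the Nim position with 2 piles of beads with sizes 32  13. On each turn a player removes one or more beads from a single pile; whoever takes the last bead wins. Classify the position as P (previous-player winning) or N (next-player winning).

N-position

Nim-sum: 32 ^ 13 = 45.
The nim-sum is 45 ≠ 0, so this is an N-position: the player to move can win.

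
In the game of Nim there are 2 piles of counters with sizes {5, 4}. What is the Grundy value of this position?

1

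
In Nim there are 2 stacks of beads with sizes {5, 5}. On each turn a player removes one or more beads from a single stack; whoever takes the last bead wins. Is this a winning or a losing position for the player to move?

Compute the nim-sum pairwise:
5 ⊕ 5 = 0
The nim-sum is 0, so this is a P-position: the player to move is in a losing position under optimal play.

Losing position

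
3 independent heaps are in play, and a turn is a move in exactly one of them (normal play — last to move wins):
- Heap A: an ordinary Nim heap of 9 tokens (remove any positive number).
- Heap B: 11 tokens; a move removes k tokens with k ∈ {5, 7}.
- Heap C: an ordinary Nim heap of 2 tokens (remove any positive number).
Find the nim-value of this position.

9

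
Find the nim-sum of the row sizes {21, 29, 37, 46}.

3

Nim-sum: 21 XOR 29 XOR 37 XOR 46 = 3.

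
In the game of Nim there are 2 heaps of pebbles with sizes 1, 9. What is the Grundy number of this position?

Write each in binary and XOR column by column:
  0001  (1)
  1001  (9)
  ----
  1000  (8)

8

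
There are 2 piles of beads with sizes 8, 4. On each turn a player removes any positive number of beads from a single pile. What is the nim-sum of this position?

In binary:
  1000  (8)
  0100  (4)
  ----
  1100  (12)

12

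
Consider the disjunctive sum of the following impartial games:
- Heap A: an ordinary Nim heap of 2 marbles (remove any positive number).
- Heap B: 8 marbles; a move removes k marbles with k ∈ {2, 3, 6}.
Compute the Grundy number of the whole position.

Heap A is a plain Nim heap of size 2, so its Grundy value is 2.
Build the Grundy sequence for heap B with g(k) = mex{g(k−s) : s ∈ {2, 3, 6}, s ≤ k}:
k:     0  1  2  3  4  5  6  7  8
g(k):  0  0  1  1  2  0  3  1  2
So g(8) = 2.
By the Sprague-Grundy theorem, the Grundy value of a sum of independent games is the XOR of the component values.
Combined value = 2 ⊕ 2 = 0.

0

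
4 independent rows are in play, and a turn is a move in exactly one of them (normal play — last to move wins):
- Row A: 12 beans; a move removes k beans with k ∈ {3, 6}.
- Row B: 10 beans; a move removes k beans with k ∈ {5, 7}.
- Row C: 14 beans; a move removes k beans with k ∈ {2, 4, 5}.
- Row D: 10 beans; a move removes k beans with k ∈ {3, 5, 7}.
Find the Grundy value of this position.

Build the Grundy sequence for row A with g(k) = mex{g(k−s) : s ∈ {3, 6}, s ≤ k}:
g(0) = mex{} = 0
g(1) = mex{} = 0
g(2) = mex{} = 0
g(3) = mex{0} = 1
g(4) = mex{0} = 1
g(5) = mex{0} = 1
g(6) = mex{0,1} = 2
g(7) = mex{0,1} = 2
g(8) = mex{0,1} = 2
g(9) = mex{1,2} = 0
g(10) = mex{1,2} = 0
g(11) = mex{1,2} = 0
g(12) = mex{0,2} = 1
So g(12) = 1.
Grundy values for row B (subtraction set {5, 7}):
k:     0  1  2  3  4  5  6  7  8  9 10
g(k):  0  0  0  0  0  1  1  1  1  1  2
So g(10) = 2.
Build the Grundy sequence for row C with g(k) = mex{g(k−s) : s ∈ {2, 4, 5}, s ≤ k}:
g(0) = mex{} = 0
g(1) = mex{} = 0
g(2) = mex{0} = 1
g(3) = mex{0} = 1
g(4) = mex{0,1} = 2
g(5) = mex{0,1} = 2
g(6) = mex{0,1,2} = 3
g(7) = mex{1,2} = 0
g(8) = mex{1,2,3} = 0
g(9) = mex{0,2} = 1
g(10) = mex{0,2,3} = 1
g(11) = mex{0,1,3} = 2
g(12) = mex{0,1} = 2
g(13) = mex{0,1,2} = 3
g(14) = mex{1,2} = 0
So g(14) = 0.
Grundy values for row D (subtraction set {3, 5, 7}):
g(0) = mex{} = 0
g(1) = mex{} = 0
g(2) = mex{} = 0
g(3) = mex{0} = 1
g(4) = mex{0} = 1
g(5) = mex{0} = 1
g(6) = mex{0,1} = 2
g(7) = mex{0,1} = 2
g(8) = mex{0,1} = 2
g(9) = mex{0,1,2} = 3
g(10) = mex{1,2} = 0
So g(10) = 0.
By the Sprague-Grundy theorem, the Grundy value of a sum of independent games is the XOR of the component values.
Combined value = 1 ⊕ 2 ⊕ 0 ⊕ 0 = 3.

3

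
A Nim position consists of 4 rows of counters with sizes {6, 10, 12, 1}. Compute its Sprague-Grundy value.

1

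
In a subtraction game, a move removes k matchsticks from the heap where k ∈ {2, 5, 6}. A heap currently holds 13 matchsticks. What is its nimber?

1

Grundy values for subtraction set {2, 5, 6}:
g(0) = mex{} = 0
g(1) = mex{} = 0
g(2) = mex{0} = 1
g(3) = mex{0} = 1
g(4) = mex{1} = 0
g(5) = mex{0,1} = 2
g(6) = mex{0} = 1
g(7) = mex{0,1,2} = 3
g(8) = mex{1} = 0
g(9) = mex{0,1,3} = 2
g(10) = mex{0,2} = 1
g(11) = mex{1,2} = 0
g(12) = mex{1,3} = 0
g(13) = mex{0,3} = 1
So g(13) = 1.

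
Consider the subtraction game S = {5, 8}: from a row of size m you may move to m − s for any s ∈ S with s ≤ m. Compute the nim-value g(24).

Build the Grundy sequence with g(k) = mex{g(k−s) : s ∈ {5, 8}, s ≤ k}:
k:     0  1  2  3  4  5  6  7  8  9 10 11 12 13 14 15 16 17 18 19 20 21 22 23 24
g(k):  0  0  0  0  0  1  1  1  1  1  2  2  2  0  0  0  0  0  1  1  1  1  1  2  2
So g(24) = 2.

2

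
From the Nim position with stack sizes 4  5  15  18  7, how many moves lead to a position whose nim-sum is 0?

1

Nim-sum: 4 ^ 5 ^ 15 ^ 18 ^ 7 = 27.
The overall nim-sum is X = 27. A stack of size p has a winning move iff p XOR X < p (reduce it to p XOR X).
  4: 4 XOR 27 = 31 ≥ 4 — no move.
  5: 5 XOR 27 = 30 ≥ 5 — no move.
  15: 15 XOR 27 = 20 ≥ 15 — no move.
  18: 18 XOR 27 = 9 < 18 — winning move (to 9).
  7: 7 XOR 27 = 28 ≥ 7 — no move.
That gives 1 winning move.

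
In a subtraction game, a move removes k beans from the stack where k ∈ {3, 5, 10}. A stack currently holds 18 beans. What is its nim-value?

1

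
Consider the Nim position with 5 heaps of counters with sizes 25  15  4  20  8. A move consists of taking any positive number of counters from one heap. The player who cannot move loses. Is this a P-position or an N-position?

N-position

Nim-sum: 25 ⊕ 15 ⊕ 4 ⊕ 20 ⊕ 8 = 14.
The nim-sum is 14 ≠ 0, so this is an N-position: the player to move can win.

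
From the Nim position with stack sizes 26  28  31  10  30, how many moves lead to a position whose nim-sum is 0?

Compute the nim-sum pairwise:
26 ⊕ 28 = 6
6 ⊕ 31 = 25
25 ⊕ 10 = 19
19 ⊕ 30 = 13
The overall nim-sum is X = 13. A stack of size p has a winning move iff p XOR X < p (reduce it to p XOR X).
  26: 26 XOR 13 = 23 < 26 — winning move (to 23).
  28: 28 XOR 13 = 17 < 28 — winning move (to 17).
  31: 31 XOR 13 = 18 < 31 — winning move (to 18).
  10: 10 XOR 13 = 7 < 10 — winning move (to 7).
  30: 30 XOR 13 = 19 < 30 — winning move (to 19).
That gives 5 winning moves.

5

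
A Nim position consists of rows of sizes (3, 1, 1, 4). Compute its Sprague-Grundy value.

7

In binary:
  011  (3)
  001  (1)
  001  (1)
  100  (4)
  ---
  111  (7)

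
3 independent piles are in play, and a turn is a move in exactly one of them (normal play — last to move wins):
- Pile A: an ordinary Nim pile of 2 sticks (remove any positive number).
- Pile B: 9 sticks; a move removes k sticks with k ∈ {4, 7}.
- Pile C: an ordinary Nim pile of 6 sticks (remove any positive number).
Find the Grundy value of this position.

6

Pile A is a plain Nim pile of size 2, so its Grundy value is 2.
Build the Grundy sequence for pile B with g(k) = mex{g(k−s) : s ∈ {4, 7}, s ≤ k}:
g(0) = mex{} = 0
g(1) = mex{} = 0
g(2) = mex{} = 0
g(3) = mex{} = 0
g(4) = mex{0} = 1
g(5) = mex{0} = 1
g(6) = mex{0} = 1
g(7) = mex{0} = 1
g(8) = mex{0,1} = 2
g(9) = mex{0,1} = 2
So g(9) = 2.
Pile C is a plain Nim pile of size 6, so its Grundy value is 6.
By the Sprague-Grundy theorem, the Grundy value of a sum of independent games is the XOR of the component values.
Combined value = 2 XOR 2 XOR 6 = 6.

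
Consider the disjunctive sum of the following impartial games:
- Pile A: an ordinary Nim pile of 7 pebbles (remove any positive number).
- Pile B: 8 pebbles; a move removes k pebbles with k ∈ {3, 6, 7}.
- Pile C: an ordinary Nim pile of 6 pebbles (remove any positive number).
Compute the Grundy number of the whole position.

Pile A is a plain Nim pile of size 7, so its Grundy value is 7.
Build the Grundy sequence for pile B with g(k) = mex{g(k−s) : s ∈ {3, 6, 7}, s ≤ k}:
k:     0  1  2  3  4  5  6  7  8
g(k):  0  0  0  1  1  1  2  2  2
So g(8) = 2.
Pile C is a plain Nim pile of size 6, so its Grundy value is 6.
By the Sprague-Grundy theorem, the Grundy value of a sum of independent games is the XOR of the component values.
Combined value = 7 XOR 2 XOR 6 = 3.

3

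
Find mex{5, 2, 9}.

0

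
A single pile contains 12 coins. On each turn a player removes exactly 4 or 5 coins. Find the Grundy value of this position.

0

Build the Grundy sequence with g(k) = mex{g(k−s) : s ∈ {4, 5}, s ≤ k}:
g(0) = mex{} = 0
g(1) = mex{} = 0
g(2) = mex{} = 0
g(3) = mex{} = 0
g(4) = mex{0} = 1
g(5) = mex{0} = 1
g(6) = mex{0} = 1
g(7) = mex{0} = 1
g(8) = mex{0,1} = 2
g(9) = mex{1} = 0
g(10) = mex{1} = 0
g(11) = mex{1} = 0
g(12) = mex{1,2} = 0
So g(12) = 0.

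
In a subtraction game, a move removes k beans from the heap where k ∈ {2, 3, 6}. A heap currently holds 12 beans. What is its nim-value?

1

Grundy values for subtraction set {2, 3, 6}:
k:     0  1  2  3  4  5  6  7  8  9 10 11 12
g(k):  0  0  1  1  2  0  3  1  2  0  0  1  1
So g(12) = 1.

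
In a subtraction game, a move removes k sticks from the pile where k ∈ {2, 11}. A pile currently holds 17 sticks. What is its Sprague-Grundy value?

0

Compute g(0), g(1), … for moves {2, 11}:
k:     0  1  2  3  4  5  6  7  8  9 10 11 12 13 14 15 16 17
g(k):  0  0  1  1  0  0  1  1  0  0  1  1  2  0  0  1  1  0
So g(17) = 0.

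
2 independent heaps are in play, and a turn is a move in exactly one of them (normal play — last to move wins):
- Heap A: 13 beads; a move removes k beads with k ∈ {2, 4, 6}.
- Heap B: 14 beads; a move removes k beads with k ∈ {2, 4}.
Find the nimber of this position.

3

For heap A, compute g(0), g(1), … with moves {2, 4, 6}:
k:     0  1  2  3  4  5  6  7  8  9 10 11 12 13
g(k):  0  0  1  1  2  2  3  3  0  0  1  1  2  2
So g(13) = 2.
For heap B, compute g(0), g(1), … with moves {2, 4}:
k:     0  1  2  3  4  5  6  7  8  9 10 11 12 13 14
g(k):  0  0  1  1  2  2  0  0  1  1  2  2  0  0  1
So g(14) = 1.
By the Sprague-Grundy theorem, the Grundy value of a sum of independent games is the XOR of the component values.
Combined value = 2 XOR 1 = 3.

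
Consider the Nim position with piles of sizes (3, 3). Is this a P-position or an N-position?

Compute the nim-sum pairwise:
3 XOR 3 = 0
The nim-sum is 0, so this is a P-position: the player to move is in a losing position under optimal play.

P-position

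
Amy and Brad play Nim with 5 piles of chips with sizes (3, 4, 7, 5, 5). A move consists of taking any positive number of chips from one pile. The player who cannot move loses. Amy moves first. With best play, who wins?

Brad wins

In binary:
  011  (3)
  100  (4)
  111  (7)
  101  (5)
  101  (5)
  ---
  000  (0)
The nim-sum is 0, so this is a P-position: the player to move is in a losing position under optimal play; Amy is about to move from it and so loses — Brad wins.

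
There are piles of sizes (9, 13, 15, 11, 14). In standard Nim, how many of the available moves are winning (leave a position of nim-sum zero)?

5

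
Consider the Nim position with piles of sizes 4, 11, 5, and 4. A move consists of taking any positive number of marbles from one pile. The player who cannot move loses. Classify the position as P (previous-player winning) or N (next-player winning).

N-position

Bitwise XOR of the heap sizes:
  0100  (4)
  1011  (11)
  0101  (5)
  0100  (4)
  ----
  1110  (14)
The nim-sum is 14 ≠ 0, so this is an N-position: the player to move can win.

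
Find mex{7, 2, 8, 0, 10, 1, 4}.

The values 0, 1, 2 are all present; 3 is the first non-negative integer missing from the set.

3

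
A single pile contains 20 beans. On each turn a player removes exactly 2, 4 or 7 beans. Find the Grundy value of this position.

Grundy values for subtraction set {2, 4, 7}:
k:     0  1  2  3  4  5  6  7  8  9 10 11 12 13 14 15 16 17 18 19 20
g(k):  0  0  1  1  2  2  0  3  1  0  2  1  0  2  1  0  2  1  0  2  1
So g(20) = 1.

1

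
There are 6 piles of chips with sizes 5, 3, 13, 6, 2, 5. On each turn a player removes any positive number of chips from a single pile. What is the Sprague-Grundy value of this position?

10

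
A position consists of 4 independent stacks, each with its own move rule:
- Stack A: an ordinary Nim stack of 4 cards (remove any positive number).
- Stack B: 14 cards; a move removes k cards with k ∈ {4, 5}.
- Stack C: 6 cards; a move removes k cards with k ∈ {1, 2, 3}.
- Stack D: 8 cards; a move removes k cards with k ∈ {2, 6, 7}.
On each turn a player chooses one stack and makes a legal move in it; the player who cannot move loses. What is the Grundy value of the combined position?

Stack A is a plain Nim stack of size 4, so its Grundy value is 4.
Build the Grundy sequence for stack B with g(k) = mex{g(k−s) : s ∈ {4, 5}, s ≤ k}:
k:     0  1  2  3  4  5  6  7  8  9 10 11 12 13 14
g(k):  0  0  0  0  1  1  1  1  2  0  0  0  0  1  1
So g(14) = 1.
Build the Grundy sequence for stack C with g(k) = mex{g(k−s) : s ∈ {1, 2, 3}, s ≤ k}:
k:     0  1  2  3  4  5  6
g(k):  0  1  2  3  0  1  2
So g(6) = 2.
Build the Grundy sequence for stack D with g(k) = mex{g(k−s) : s ∈ {2, 6, 7}, s ≤ k}:
k:     0  1  2  3  4  5  6  7  8
g(k):  0  0  1  1  0  0  1  1  2
So g(8) = 2.
By the Sprague-Grundy theorem, the Grundy value of a sum of independent games is the XOR of the component values.
Combined value = 4 ⊕ 1 ⊕ 2 ⊕ 2 = 5.

5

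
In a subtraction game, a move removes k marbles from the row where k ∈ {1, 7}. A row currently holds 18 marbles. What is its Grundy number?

Build the Grundy sequence with g(k) = mex{g(k−s) : s ∈ {1, 7}, s ≤ k}:
k:     0  1  2  3  4  5  6  7  8  9 10 11 12 13 14 15 16 17 18
g(k):  0  1  0  1  0  1  0  1  0  1  0  1  0  1  0  1  0  1  0
So g(18) = 0.

0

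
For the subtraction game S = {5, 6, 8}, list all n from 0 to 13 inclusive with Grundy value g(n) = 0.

0, 1, 2, 3, 4, 13

Build the Grundy sequence with g(k) = mex{g(k−s) : s ∈ {5, 6, 8}, s ≤ k}:
g(0) = mex{} = 0
g(1) = mex{} = 0
g(2) = mex{} = 0
g(3) = mex{} = 0
g(4) = mex{} = 0
g(5) = mex{0} = 1
g(6) = mex{0} = 1
g(7) = mex{0} = 1
g(8) = mex{0} = 1
g(9) = mex{0} = 1
g(10) = mex{0,1} = 2
g(11) = mex{0,1} = 2
g(12) = mex{0,1} = 2
g(13) = mex{1} = 0
The P-positions (g = 0) in 0..13 are 0, 1, 2, 3, 4, 13.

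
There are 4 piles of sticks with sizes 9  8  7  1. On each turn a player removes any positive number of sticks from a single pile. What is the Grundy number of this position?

7

Compute the nim-sum pairwise:
9 XOR 8 = 1
1 XOR 7 = 6
6 XOR 1 = 7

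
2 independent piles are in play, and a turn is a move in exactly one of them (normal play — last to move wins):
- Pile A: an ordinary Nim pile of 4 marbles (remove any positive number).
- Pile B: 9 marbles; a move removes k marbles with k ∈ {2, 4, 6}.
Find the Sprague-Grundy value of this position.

4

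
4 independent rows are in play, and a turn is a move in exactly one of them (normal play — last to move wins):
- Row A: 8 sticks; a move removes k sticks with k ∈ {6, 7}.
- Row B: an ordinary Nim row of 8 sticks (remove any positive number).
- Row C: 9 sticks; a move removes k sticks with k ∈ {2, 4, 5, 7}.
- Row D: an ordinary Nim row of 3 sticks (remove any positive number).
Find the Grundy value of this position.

10

Grundy values for row A (subtraction set {6, 7}):
k:     0  1  2  3  4  5  6  7  8
g(k):  0  0  0  0  0  0  1  1  1
So g(8) = 1.
Row B is a plain Nim row of size 8, so its Grundy value is 8.
Grundy values for row C (subtraction set {2, 4, 5, 7}):
k:     0  1  2  3  4  5  6  7  8  9
g(k):  0  0  1  1  2  2  3  3  4  0
So g(9) = 0.
Row D is a plain Nim row of size 3, so its Grundy value is 3.
The value of a disjunctive sum is the nim-sum of the parts.
Combined value = 1 XOR 8 XOR 0 XOR 3 = 10.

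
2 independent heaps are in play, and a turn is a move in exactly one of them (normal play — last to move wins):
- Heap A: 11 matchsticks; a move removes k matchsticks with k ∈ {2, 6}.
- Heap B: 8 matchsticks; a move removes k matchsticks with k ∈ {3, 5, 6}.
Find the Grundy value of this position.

Build the Grundy sequence for heap A with g(k) = mex{g(k−s) : s ∈ {2, 6}, s ≤ k}:
k:     0  1  2  3  4  5  6  7  8  9 10 11
g(k):  0  0  1  1  0  0  1  1  0  0  1  1
So g(11) = 1.
Grundy values for heap B (subtraction set {3, 5, 6}):
g(0) = mex{} = 0
g(1) = mex{} = 0
g(2) = mex{} = 0
g(3) = mex{0} = 1
g(4) = mex{0} = 1
g(5) = mex{0} = 1
g(6) = mex{0,1} = 2
g(7) = mex{0,1} = 2
g(8) = mex{0,1} = 2
So g(8) = 2.
By the Sprague-Grundy theorem, the Grundy value of a sum of independent games is the XOR of the component values.
Combined value = 1 ⊕ 2 = 3.

3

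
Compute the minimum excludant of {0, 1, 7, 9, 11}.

2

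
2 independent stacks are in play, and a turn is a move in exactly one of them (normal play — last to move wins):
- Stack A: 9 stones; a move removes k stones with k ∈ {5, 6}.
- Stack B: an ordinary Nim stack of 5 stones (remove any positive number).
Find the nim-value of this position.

4

Grundy values for stack A (subtraction set {5, 6}):
k:     0  1  2  3  4  5  6  7  8  9
g(k):  0  0  0  0  0  1  1  1  1  1
So g(9) = 1.
Stack B is a plain Nim stack of size 5, so its Grundy value is 5.
The value of a disjunctive sum is the nim-sum of the parts.
Combined value = 1 ⊕ 5 = 4.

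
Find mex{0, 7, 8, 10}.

1

0 is in the set but 1 is not, so the mex is 1.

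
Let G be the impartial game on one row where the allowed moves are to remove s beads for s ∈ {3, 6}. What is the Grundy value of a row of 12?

Compute g(0), g(1), … for moves {3, 6}:
g(0) = mex{} = 0
g(1) = mex{} = 0
g(2) = mex{} = 0
g(3) = mex{0} = 1
g(4) = mex{0} = 1
g(5) = mex{0} = 1
g(6) = mex{0,1} = 2
g(7) = mex{0,1} = 2
g(8) = mex{0,1} = 2
g(9) = mex{1,2} = 0
g(10) = mex{1,2} = 0
g(11) = mex{1,2} = 0
g(12) = mex{0,2} = 1
So g(12) = 1.

1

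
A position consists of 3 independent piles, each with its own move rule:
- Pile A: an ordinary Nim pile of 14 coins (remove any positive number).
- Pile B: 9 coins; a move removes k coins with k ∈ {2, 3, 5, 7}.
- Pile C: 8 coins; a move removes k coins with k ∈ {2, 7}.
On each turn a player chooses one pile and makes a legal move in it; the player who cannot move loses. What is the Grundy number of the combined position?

Pile A is a plain Nim pile of size 14, so its Grundy value is 14.
For pile B, compute g(0), g(1), … with moves {2, 3, 5, 7}:
g(0) = mex{} = 0
g(1) = mex{} = 0
g(2) = mex{0} = 1
g(3) = mex{0} = 1
g(4) = mex{0,1} = 2
g(5) = mex{0,1} = 2
g(6) = mex{0,1,2} = 3
g(7) = mex{0,1,2} = 3
g(8) = mex{0,1,2,3} = 4
g(9) = mex{1,2,3} = 0
So g(9) = 0.
Build the Grundy sequence for pile C with g(k) = mex{g(k−s) : s ∈ {2, 7}, s ≤ k}:
g(0) = mex{} = 0
g(1) = mex{} = 0
g(2) = mex{0} = 1
g(3) = mex{0} = 1
g(4) = mex{1} = 0
g(5) = mex{1} = 0
g(6) = mex{0} = 1
g(7) = mex{0} = 1
g(8) = mex{0,1} = 2
So g(8) = 2.
By the Sprague-Grundy theorem, the Grundy value of a sum of independent games is the XOR of the component values.
Combined value = 14 XOR 0 XOR 2 = 12.

12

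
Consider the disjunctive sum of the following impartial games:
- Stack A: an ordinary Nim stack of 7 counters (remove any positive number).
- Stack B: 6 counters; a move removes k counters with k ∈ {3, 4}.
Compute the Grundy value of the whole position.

Stack A is a plain Nim stack of size 7, so its Grundy value is 7.
Grundy values for stack B (subtraction set {3, 4}):
g(0) = mex{} = 0
g(1) = mex{} = 0
g(2) = mex{} = 0
g(3) = mex{0} = 1
g(4) = mex{0} = 1
g(5) = mex{0} = 1
g(6) = mex{0,1} = 2
So g(6) = 2.
The value of a disjunctive sum is the nim-sum of the parts.
Combined value = 7 XOR 2 = 5.

5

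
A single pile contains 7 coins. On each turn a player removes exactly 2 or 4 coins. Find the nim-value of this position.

0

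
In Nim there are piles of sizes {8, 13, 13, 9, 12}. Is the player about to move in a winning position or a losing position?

Nim-sum: 8 ⊕ 13 ⊕ 13 ⊕ 9 ⊕ 12 = 13.
The nim-sum is 13 ≠ 0, so this is an N-position: the player to move can win.

Winning position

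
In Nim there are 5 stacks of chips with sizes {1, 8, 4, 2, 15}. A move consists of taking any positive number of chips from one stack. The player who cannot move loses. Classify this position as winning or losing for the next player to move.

Compute the nim-sum pairwise:
1 XOR 8 = 9
9 XOR 4 = 13
13 XOR 2 = 15
15 XOR 15 = 0
The nim-sum is 0, so this is a P-position: the player to move is in a losing position under optimal play.

Losing position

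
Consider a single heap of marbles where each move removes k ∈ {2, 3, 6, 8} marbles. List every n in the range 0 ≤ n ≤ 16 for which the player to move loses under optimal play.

0, 1, 5, 10, 14, 15

Compute g(0), g(1), … for moves {2, 3, 6, 8}:
k:     0  1  2  3  4  5  6  7  8  9 10 11 12 13 14 15 16
g(k):  0  0  1  1  2  0  3  1  2  2  0  3  1  2  0  0  1
The P-positions (g = 0) in 0..16 are 0, 1, 5, 10, 14, 15.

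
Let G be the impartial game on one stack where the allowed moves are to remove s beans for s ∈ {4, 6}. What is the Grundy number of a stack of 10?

Compute g(0), g(1), … for moves {4, 6}:
g(0) = mex{} = 0
g(1) = mex{} = 0
g(2) = mex{} = 0
g(3) = mex{} = 0
g(4) = mex{0} = 1
g(5) = mex{0} = 1
g(6) = mex{0} = 1
g(7) = mex{0} = 1
g(8) = mex{0,1} = 2
g(9) = mex{0,1} = 2
g(10) = mex{1} = 0
So g(10) = 0.

0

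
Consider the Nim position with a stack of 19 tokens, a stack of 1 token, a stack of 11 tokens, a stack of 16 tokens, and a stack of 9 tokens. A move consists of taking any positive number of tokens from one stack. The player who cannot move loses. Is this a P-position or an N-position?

Nim-sum: 19 XOR 1 XOR 11 XOR 16 XOR 9 = 0.
The nim-sum is 0, so this is a P-position: the player to move is in a losing position under optimal play.

P-position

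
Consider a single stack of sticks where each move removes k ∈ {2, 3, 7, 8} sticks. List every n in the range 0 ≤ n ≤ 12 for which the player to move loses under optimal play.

Build the Grundy sequence with g(k) = mex{g(k−s) : s ∈ {2, 3, 7, 8}, s ≤ k}:
k:     0  1  2  3  4  5  6  7  8  9 10 11 12
g(k):  0  0  1  1  2  0  0  1  1  2  0  0  1
The P-positions (g = 0) in 0..12 are 0, 1, 5, 6, 10, 11.

0, 1, 5, 6, 10, 11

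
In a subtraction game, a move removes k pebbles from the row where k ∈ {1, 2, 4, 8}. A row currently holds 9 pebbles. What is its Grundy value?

0

Grundy values for subtraction set {1, 2, 4, 8}:
g(0) = mex{} = 0
g(1) = mex{0} = 1
g(2) = mex{0,1} = 2
g(3) = mex{1,2} = 0
g(4) = mex{0,2} = 1
g(5) = mex{0,1} = 2
g(6) = mex{1,2} = 0
g(7) = mex{0,2} = 1
g(8) = mex{0,1} = 2
g(9) = mex{1,2} = 0
So g(9) = 0.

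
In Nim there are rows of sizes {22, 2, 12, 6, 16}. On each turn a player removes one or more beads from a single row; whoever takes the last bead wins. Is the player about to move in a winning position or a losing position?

Compute the nim-sum pairwise:
22 ⊕ 2 = 20
20 ⊕ 12 = 24
24 ⊕ 6 = 30
30 ⊕ 16 = 14
The nim-sum is 14 ≠ 0, so this is an N-position: the player to move can win.

Winning position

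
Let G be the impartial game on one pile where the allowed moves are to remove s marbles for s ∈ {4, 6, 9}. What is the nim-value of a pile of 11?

Grundy values for subtraction set {4, 6, 9}:
k:     0  1  2  3  4  5  6  7  8  9 10 11
g(k):  0  0  0  0  1  1  1  1  2  2  2  2
So g(11) = 2.

2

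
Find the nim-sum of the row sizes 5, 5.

Nim-sum: 5 ^ 5 = 0.

0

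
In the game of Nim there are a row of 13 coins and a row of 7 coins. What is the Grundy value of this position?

10

Nim-sum: 13 ⊕ 7 = 10.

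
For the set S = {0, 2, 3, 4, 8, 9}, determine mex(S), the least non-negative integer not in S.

0 is in the set but 1 is not, so the mex is 1.

1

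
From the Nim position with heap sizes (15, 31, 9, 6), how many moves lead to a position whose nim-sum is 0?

Compute the nim-sum pairwise:
15 XOR 31 = 16
16 XOR 9 = 25
25 XOR 6 = 31
The overall nim-sum is X = 31. A heap of size p has a winning move iff p XOR X < p (reduce it to p XOR X).
  15: 15 XOR 31 = 16 ≥ 15 — no move.
  31: 31 XOR 31 = 0 < 31 — winning move (to 0).
  9: 9 XOR 31 = 22 ≥ 9 — no move.
  6: 6 XOR 31 = 25 ≥ 6 — no move.
That gives 1 winning move.

1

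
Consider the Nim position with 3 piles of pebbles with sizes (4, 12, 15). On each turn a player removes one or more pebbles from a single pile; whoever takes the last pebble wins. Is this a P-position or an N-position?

N-position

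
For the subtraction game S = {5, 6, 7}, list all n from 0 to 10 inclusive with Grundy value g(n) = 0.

0, 1, 2, 3, 4

Grundy values for subtraction set {5, 6, 7}:
g(0) = mex{} = 0
g(1) = mex{} = 0
g(2) = mex{} = 0
g(3) = mex{} = 0
g(4) = mex{} = 0
g(5) = mex{0} = 1
g(6) = mex{0} = 1
g(7) = mex{0} = 1
g(8) = mex{0} = 1
g(9) = mex{0} = 1
g(10) = mex{0,1} = 2
The P-positions (g = 0) in 0..10 are 0, 1, 2, 3, 4.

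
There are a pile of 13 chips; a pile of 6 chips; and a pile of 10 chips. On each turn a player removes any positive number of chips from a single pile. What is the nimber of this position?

Compute the nim-sum pairwise:
13 ^ 6 = 11
11 ^ 10 = 1

1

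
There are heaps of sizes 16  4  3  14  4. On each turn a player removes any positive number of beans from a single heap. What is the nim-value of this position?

Nim-sum: 16 ^ 4 ^ 3 ^ 14 ^ 4 = 29.

29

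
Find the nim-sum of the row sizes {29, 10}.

23

Bitwise XOR of the heap sizes:
  11101  (29)
  01010  (10)
  -----
  10111  (23)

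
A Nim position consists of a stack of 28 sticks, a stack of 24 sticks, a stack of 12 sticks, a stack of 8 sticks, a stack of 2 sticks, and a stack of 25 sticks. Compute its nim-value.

Compute the nim-sum pairwise:
28 ^ 24 = 4
4 ^ 12 = 8
8 ^ 8 = 0
0 ^ 2 = 2
2 ^ 25 = 27

27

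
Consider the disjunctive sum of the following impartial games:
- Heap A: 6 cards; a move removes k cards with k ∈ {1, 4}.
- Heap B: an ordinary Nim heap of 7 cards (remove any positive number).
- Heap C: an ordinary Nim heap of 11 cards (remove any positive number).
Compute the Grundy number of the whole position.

Build the Grundy sequence for heap A with g(k) = mex{g(k−s) : s ∈ {1, 4}, s ≤ k}:
g(0) = mex{} = 0
g(1) = mex{0} = 1
g(2) = mex{1} = 0
g(3) = mex{0} = 1
g(4) = mex{0,1} = 2
g(5) = mex{1,2} = 0
g(6) = mex{0} = 1
So g(6) = 1.
Heap B is a plain Nim heap of size 7, so its Grundy value is 7.
Heap C is a plain Nim heap of size 11, so its Grundy value is 11.
The value of a disjunctive sum is the nim-sum of the parts.
Combined value = 1 XOR 7 XOR 11 = 13.

13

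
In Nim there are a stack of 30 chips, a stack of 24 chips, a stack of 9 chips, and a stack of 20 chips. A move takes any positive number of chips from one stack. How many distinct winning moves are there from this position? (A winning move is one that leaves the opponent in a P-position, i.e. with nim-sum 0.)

3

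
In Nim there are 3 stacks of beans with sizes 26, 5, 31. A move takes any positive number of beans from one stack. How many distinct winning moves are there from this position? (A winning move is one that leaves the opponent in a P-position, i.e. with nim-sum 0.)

In binary:
  11010  (26)
  00101  (5)
  11111  (31)
  -----
  00000  (0)
The nim-sum is already 0, so every move leaves a nonzero nim-sum — there are no winning moves.

0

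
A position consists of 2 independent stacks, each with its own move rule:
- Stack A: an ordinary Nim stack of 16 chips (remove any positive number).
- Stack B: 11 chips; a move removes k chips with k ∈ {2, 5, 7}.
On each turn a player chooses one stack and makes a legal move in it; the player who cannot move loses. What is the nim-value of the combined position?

19

Stack A is a plain Nim stack of size 16, so its Grundy value is 16.
Build the Grundy sequence for stack B with g(k) = mex{g(k−s) : s ∈ {2, 5, 7}, s ≤ k}:
g(0) = mex{} = 0
g(1) = mex{} = 0
g(2) = mex{0} = 1
g(3) = mex{0} = 1
g(4) = mex{1} = 0
g(5) = mex{0,1} = 2
g(6) = mex{0} = 1
g(7) = mex{0,1,2} = 3
g(8) = mex{0,1} = 2
g(9) = mex{0,1,3} = 2
g(10) = mex{1,2} = 0
g(11) = mex{0,1,2} = 3
So g(11) = 3.
The value of a disjunctive sum is the nim-sum of the parts.
Combined value = 16 ⊕ 3 = 19.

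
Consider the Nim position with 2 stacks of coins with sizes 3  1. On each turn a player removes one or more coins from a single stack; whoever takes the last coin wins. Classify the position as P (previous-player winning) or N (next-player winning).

N-position

Nim-sum: 3 XOR 1 = 2.
The nim-sum is 2 ≠ 0, so this is an N-position: the player to move can win.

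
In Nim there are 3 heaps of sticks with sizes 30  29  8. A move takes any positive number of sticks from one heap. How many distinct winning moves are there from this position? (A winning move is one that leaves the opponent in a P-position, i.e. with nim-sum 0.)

3

Compute the nim-sum pairwise:
30 ^ 29 = 3
3 ^ 8 = 11
The overall nim-sum is X = 11. A heap of size p has a winning move iff p XOR X < p (reduce it to p XOR X).
  30: 30 XOR 11 = 21 < 30 — winning move (to 21).
  29: 29 XOR 11 = 22 < 29 — winning move (to 22).
  8: 8 XOR 11 = 3 < 8 — winning move (to 3).
That gives 3 winning moves.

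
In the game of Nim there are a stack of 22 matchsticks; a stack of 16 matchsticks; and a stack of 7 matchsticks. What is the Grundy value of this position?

Nim-sum: 22 XOR 16 XOR 7 = 1.

1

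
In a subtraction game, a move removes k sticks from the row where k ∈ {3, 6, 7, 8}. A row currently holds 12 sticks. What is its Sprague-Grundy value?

0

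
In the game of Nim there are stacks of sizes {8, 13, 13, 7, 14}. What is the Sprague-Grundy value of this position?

Nim-sum: 8 ⊕ 13 ⊕ 13 ⊕ 7 ⊕ 14 = 1.

1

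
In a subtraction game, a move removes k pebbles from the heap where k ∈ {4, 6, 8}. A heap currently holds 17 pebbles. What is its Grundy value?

Grundy values for subtraction set {4, 6, 8}:
k:     0  1  2  3  4  5  6  7  8  9 10 11 12 13 14 15 16 17
g(k):  0  0  0  0  1  1  1  1  2  2  2  2  0  0  0  0  1  1
So g(17) = 1.

1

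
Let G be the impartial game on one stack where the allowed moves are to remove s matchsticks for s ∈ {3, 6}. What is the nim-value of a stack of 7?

2

Compute g(0), g(1), … for moves {3, 6}:
g(0) = mex{} = 0
g(1) = mex{} = 0
g(2) = mex{} = 0
g(3) = mex{0} = 1
g(4) = mex{0} = 1
g(5) = mex{0} = 1
g(6) = mex{0,1} = 2
g(7) = mex{0,1} = 2
So g(7) = 2.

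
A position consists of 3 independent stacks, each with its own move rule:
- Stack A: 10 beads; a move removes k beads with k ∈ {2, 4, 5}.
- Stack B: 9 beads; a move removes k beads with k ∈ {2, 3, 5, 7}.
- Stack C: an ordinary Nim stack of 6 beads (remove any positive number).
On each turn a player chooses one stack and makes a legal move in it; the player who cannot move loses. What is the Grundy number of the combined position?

7

For stack A, compute g(0), g(1), … with moves {2, 4, 5}:
k:     0  1  2  3  4  5  6  7  8  9 10
g(k):  0  0  1  1  2  2  3  0  0  1  1
So g(10) = 1.
Build the Grundy sequence for stack B with g(k) = mex{g(k−s) : s ∈ {2, 3, 5, 7}, s ≤ k}:
g(0) = mex{} = 0
g(1) = mex{} = 0
g(2) = mex{0} = 1
g(3) = mex{0} = 1
g(4) = mex{0,1} = 2
g(5) = mex{0,1} = 2
g(6) = mex{0,1,2} = 3
g(7) = mex{0,1,2} = 3
g(8) = mex{0,1,2,3} = 4
g(9) = mex{1,2,3} = 0
So g(9) = 0.
Stack C is a plain Nim stack of size 6, so its Grundy value is 6.
By the Sprague-Grundy theorem, the Grundy value of a sum of independent games is the XOR of the component values.
Combined value = 1 ⊕ 0 ⊕ 6 = 7.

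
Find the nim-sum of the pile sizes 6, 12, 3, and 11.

2

Write each in binary and XOR column by column:
  0110  (6)
  1100  (12)
  0011  (3)
  1011  (11)
  ----
  0010  (2)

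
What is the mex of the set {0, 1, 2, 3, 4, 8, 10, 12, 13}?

The values 0, 1, 2, 3, 4 are all present; 5 is the first non-negative integer missing from the set.

5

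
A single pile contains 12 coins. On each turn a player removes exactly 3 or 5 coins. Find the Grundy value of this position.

Grundy values for subtraction set {3, 5}:
k:     0  1  2  3  4  5  6  7  8  9 10 11 12
g(k):  0  0  0  1  1  1  2  2  0  0  0  1  1
So g(12) = 1.

1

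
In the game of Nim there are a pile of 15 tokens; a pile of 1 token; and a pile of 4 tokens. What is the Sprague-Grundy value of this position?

Nim-sum: 15 ⊕ 1 ⊕ 4 = 10.

10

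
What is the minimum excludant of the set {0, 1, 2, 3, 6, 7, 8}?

4

The values 0, 1, 2, 3 are all present; 4 is the first non-negative integer missing from the set.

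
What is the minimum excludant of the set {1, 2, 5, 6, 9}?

0 is not in the set, so the mex is 0.

0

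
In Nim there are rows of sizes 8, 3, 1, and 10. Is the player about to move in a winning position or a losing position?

Losing position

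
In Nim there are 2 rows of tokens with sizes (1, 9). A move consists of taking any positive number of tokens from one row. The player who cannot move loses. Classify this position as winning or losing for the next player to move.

Winning position

Compute the nim-sum pairwise:
1 ^ 9 = 8
The nim-sum is 8 ≠ 0, so this is an N-position: the player to move can win.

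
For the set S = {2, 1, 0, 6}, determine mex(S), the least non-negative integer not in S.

The values 0, 1, 2 are all present; 3 is the first non-negative integer missing from the set.

3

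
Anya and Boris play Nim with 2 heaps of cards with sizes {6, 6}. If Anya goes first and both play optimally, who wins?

Boris wins

Write each in binary and XOR column by column:
  110  (6)
  110  (6)
  ---
  000  (0)
The nim-sum is 0, so this is a P-position: the player to move is in a losing position under optimal play; Anya is about to move from it and so loses — Boris wins.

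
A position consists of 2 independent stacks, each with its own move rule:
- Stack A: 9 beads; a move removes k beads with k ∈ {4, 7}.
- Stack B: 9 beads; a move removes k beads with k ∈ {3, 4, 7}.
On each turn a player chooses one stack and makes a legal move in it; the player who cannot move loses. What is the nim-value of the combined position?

1

Grundy values for stack A (subtraction set {4, 7}):
g(0) = mex{} = 0
g(1) = mex{} = 0
g(2) = mex{} = 0
g(3) = mex{} = 0
g(4) = mex{0} = 1
g(5) = mex{0} = 1
g(6) = mex{0} = 1
g(7) = mex{0} = 1
g(8) = mex{0,1} = 2
g(9) = mex{0,1} = 2
So g(9) = 2.
Grundy values for stack B (subtraction set {3, 4, 7}):
g(0) = mex{} = 0
g(1) = mex{} = 0
g(2) = mex{} = 0
g(3) = mex{0} = 1
g(4) = mex{0} = 1
g(5) = mex{0} = 1
g(6) = mex{0,1} = 2
g(7) = mex{0,1} = 2
g(8) = mex{0,1} = 2
g(9) = mex{0,1,2} = 3
So g(9) = 3.
The value of a disjunctive sum is the nim-sum of the parts.
Combined value = 2 ⊕ 3 = 1.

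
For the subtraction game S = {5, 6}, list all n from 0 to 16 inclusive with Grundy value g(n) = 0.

0, 1, 2, 3, 4, 11, 12, 13, 14, 15

Build the Grundy sequence with g(k) = mex{g(k−s) : s ∈ {5, 6}, s ≤ k}:
k:     0  1  2  3  4  5  6  7  8  9 10 11 12 13 14 15 16
g(k):  0  0  0  0  0  1  1  1  1  1  2  0  0  0  0  0  1
The P-positions (g = 0) in 0..16 are 0, 1, 2, 3, 4, 11, 12, 13, 14, 15.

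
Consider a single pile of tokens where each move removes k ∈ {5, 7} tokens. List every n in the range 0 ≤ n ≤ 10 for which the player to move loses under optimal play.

Grundy values for subtraction set {5, 7}:
k:     0  1  2  3  4  5  6  7  8  9 10
g(k):  0  0  0  0  0  1  1  1  1  1  2
The P-positions (g = 0) in 0..10 are 0, 1, 2, 3, 4.

0, 1, 2, 3, 4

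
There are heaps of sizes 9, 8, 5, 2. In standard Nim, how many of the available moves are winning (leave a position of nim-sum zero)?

1

Compute the nim-sum pairwise:
9 ⊕ 8 = 1
1 ⊕ 5 = 4
4 ⊕ 2 = 6
The overall nim-sum is X = 6. A heap of size p has a winning move iff p XOR X < p (reduce it to p XOR X).
  9: 9 XOR 6 = 15 ≥ 9 — no move.
  8: 8 XOR 6 = 14 ≥ 8 — no move.
  5: 5 XOR 6 = 3 < 5 — winning move (to 3).
  2: 2 XOR 6 = 4 ≥ 2 — no move.
That gives 1 winning move.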